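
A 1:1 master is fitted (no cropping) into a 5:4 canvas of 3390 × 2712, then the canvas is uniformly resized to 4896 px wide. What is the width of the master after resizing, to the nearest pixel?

3917 px

In the 3390×2712 frame the master fills the height: width = 2712 × 1/1 ≈ 2712.00 px.
The frame scales by 4896/3390 = 1.4442; 2712.00 × 1.4442 ≈ 3916.80 px.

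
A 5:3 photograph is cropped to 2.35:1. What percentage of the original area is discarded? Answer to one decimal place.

29.1%

2.35:1 is wider than 5:3, so the crop keeps the full width and trims the height.
(1.667)/(2.350) ≈ 0.709 of the area survives, leaving 29.08% discarded.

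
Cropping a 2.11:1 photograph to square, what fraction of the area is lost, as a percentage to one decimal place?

52.6%

square is narrower than 2.11:1, so the crop keeps the full height and trims the width.
Area ratio = (1.000)/(2.110) = 47.39%; the remaining 52.61% is cropped out.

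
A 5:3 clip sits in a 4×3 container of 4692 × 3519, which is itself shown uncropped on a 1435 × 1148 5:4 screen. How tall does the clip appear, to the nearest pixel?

861 px

First fit — 5:3 into 4692×3519 spans the width: 4692.00 × 2815.20.
Second fit — the 4×3 canvas into 1435×1148 spans the width: 1435.00 × 1076.25 (×0.3058 from 4692×3519).
Applying the same ×0.3058: 2815.20 → 861.00.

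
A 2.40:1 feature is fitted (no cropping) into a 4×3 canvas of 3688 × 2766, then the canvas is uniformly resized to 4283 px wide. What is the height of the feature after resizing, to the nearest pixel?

1785 px

Fitted into 3688×2766, the feature spans the width; its height is 3688 / 2.400 ≈ 1536.67 px.
Resizing to 4283 px wide multiplies everything by 1.1613: 1536.67 → 1784.58 px.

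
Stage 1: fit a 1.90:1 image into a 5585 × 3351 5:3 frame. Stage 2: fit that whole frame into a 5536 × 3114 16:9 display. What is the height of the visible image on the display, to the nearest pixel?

1.90:1 in 5585×3351: fills the width, so the image is 5585.00 × 2939.47.
The 5:3 canvas is height-limited in 5536×3114, giving 5190.00 × 3114.00; scale factor 0.9293.
So the image's height is 2939.47 × 0.9293 ≈ 2731.58.

2732 px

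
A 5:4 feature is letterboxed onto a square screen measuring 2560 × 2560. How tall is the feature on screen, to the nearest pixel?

5:4 (1.250) > square (1.000), so the feature fills the width.
The feature is 2560 × 4/5 ≈ 2048.00 px tall.

2048 px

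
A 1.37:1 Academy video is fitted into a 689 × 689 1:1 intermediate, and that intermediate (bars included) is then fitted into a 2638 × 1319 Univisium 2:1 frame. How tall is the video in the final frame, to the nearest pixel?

Inside the 689×689 canvas the video is width-limited at 689.00 × 502.92.
Second fit — the 1:1 canvas into 2638×1319 spans the height: 1319.00 × 1319.00 (×1.9144 from 689×689).
The video scales with it: height 502.92 × 1.9144 ≈ 962.77.

963 px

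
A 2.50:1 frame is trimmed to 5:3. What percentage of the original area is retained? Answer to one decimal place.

66.7%

Going from 2.50:1 to 5:3 means cutting width while keeping height.
Fraction kept = (1.667)/(2.500) ≈ 66.67%.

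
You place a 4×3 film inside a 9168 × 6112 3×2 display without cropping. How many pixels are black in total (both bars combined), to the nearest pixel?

4×3 (1.333) < 3×2 (1.500), so the film fills the height.
That makes the image 8149.3333 px wide (6112 × 4/3).
Leftover width: 9168 − 8149.3333 = 1018.6667 px.
Bar area = 1018.6667 × 6112 ≈ 6226091 px.

6226091 pixels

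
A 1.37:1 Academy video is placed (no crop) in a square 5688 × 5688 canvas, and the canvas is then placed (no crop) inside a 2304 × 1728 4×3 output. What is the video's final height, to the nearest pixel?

1261 px

First fit — 1.37:1 Academy into 5688×5688 spans the width: 5688.00 × 4151.82.
The square canvas is height-limited in 2304×1728, giving 1728.00 × 1728.00; scale factor 0.3038.
The video scales with it: height 4151.82 × 0.3038 ≈ 1261.31.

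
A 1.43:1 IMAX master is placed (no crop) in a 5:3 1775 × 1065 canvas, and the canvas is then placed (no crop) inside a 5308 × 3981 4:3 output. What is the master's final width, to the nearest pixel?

First fit — 1.43:1 IMAX into 1775×1065 spans the height: 1522.95 × 1065.00.
5:3 in 5308×3981: fills the width, so the intermediate becomes 5308.00 × 3184.80 — a scale of ×2.9904.
Applying the same ×2.9904: 1522.95 → 4554.26.

4554 px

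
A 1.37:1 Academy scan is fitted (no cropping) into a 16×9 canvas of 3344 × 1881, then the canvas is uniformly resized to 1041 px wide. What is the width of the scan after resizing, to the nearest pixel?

In the 3344×1881 frame the scan fills the height: width = 1881 × 1.370 ≈ 2576.97 px.
The frame scales by 1041/3344 = 0.3113; 2576.97 × 0.3113 ≈ 802.22 px.

802 px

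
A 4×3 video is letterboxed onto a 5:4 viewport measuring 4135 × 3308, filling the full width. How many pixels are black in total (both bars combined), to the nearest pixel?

That makes the image 3101.2500 px tall (4135 × 3/4).
Leftover height: 3308 − 3101.2500 = 206.7500 px.
That's 206.7500 × 4135 ≈ 854911 black pixels.

854911 pixels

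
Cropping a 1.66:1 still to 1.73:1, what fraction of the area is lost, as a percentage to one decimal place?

Going from 1.66:1 to 1.73:1 means cutting height while keeping width.
Area ratio = (1.660)/(1.730) = 95.95%; the remaining 4.05% is cropped out.

4.0%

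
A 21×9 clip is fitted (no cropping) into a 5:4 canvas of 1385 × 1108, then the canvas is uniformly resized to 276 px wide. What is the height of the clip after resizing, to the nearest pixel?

118 px

At 1385×1108 the clip is width-limited, so height = 1385 × 9/21 ≈ 593.57 px.
Resizing to 276 px wide multiplies everything by 0.1993: 593.57 → 118.29 px.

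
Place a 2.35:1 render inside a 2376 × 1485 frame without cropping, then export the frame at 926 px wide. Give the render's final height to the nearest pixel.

394 px

At 2376×1485 the render is width-limited, so height = 2376 / 2.350 ≈ 1011.06 px.
Scaling 2376 → 926 is ×0.3897, so the height becomes 1011.06 × 0.3897 ≈ 394.04 px.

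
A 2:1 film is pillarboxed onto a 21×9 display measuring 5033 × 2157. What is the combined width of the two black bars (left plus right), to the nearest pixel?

719 px

2:1 (2.000) < 21×9 (2.333), so the film fills the height.
That makes the image 4314.00 px wide (2157 × 2/1).
Leftover width: 5033 − 4314.00 = 719.00 px.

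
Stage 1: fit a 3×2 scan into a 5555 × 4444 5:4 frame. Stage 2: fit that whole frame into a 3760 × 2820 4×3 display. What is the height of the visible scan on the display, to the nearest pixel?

2350 px

First fit — 3×2 into 5555×4444 spans the width: 5555.00 × 3703.33.
Second fit — the 5:4 canvas into 3760×2820 spans the height: 3525.00 × 2820.00 (×0.6346 from 5555×4444).
The scan scales with it: height 3703.33 × 0.6346 ≈ 2350.00.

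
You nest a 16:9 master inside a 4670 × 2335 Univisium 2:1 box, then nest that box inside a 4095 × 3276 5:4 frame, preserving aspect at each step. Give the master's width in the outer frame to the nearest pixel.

3640 px

16:9 in 4670×2335: fills the height, so the master is 4151.11 × 2335.00.
Second fit — the Univisium 2:1 canvas into 4095×3276 spans the width: 4095.00 × 2047.50 (×0.8769 from 4670×2335).
The master scales with it: width 4151.11 × 0.8769 ≈ 3640.00.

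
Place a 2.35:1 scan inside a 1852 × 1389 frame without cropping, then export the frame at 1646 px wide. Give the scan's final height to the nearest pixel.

700 px

In the 1852×1389 frame the scan fills the width: height = 1852 / 2.350 ≈ 788.09 px.
Resizing to 1646 px wide multiplies everything by 0.8888: 788.09 → 700.43 px.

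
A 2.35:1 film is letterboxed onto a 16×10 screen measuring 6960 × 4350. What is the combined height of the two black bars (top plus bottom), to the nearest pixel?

1388 px

2.35:1 is wider than 16×10, so it spans the full width.
Content height = 6960 / 2.350 ≈ 2961.70 px.
4350 − 2961.70 = 1388.30 px of bars.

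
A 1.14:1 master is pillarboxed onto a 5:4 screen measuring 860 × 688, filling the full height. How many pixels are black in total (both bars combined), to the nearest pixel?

52068 pixels

Content width = 688 × 1.140 ≈ 784.3200 px.
860 − 784.3200 = 75.6800 px of bars.
That's 75.6800 × 688 ≈ 52068 black pixels.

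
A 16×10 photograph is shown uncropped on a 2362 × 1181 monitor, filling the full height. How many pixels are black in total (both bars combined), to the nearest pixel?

Content width = 1181 × 16/10 ≈ 1889.6000 px.
2362 − 1889.6000 = 472.4000 px of bars.
That's 472.4000 × 1181 ≈ 557904 black pixels.

557904 pixels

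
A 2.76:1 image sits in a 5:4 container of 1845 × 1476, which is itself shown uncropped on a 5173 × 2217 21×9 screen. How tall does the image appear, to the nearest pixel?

2.76:1 in 1845×1476: fills the width, so the image is 1845.00 × 668.48.
Second fit — the 5:4 canvas into 5173×2217 spans the height: 2771.25 × 2217.00 (×1.5020 from 1845×1476).
Applying the same ×1.5020: 668.48 → 1004.08.

1004 px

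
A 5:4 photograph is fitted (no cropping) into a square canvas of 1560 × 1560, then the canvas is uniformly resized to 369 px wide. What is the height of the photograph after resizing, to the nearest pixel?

Fitted into 1560×1560, the photograph spans the width; its height is 1560 × 4/5 ≈ 1248.00 px.
Resizing to 369 px wide multiplies everything by 0.2365: 1248.00 → 295.20 px.

295 px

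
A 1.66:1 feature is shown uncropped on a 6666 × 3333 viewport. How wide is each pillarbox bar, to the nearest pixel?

1.66:1 (1.660) < Univisium 2:1 (2.000), so the feature fills the height.
Content width = 3333 × 1.660 ≈ 5532.78 px.
Black = 6666 − 5532.78 = 1133.22 px, or 566.61 per bar.

567 px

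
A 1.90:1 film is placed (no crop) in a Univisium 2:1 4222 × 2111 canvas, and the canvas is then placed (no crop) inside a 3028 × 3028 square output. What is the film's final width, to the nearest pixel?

2877 px

1.90:1 in 4222×2111: fills the height, so the film is 4010.90 × 2111.00.
The Univisium 2:1 canvas is width-limited in 3028×3028, giving 3028.00 × 1514.00; scale factor 0.7172.
Applying the same ×0.7172: 4010.90 → 2876.60.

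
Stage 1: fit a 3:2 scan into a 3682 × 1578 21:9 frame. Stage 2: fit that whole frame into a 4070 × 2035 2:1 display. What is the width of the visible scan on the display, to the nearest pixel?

3:2 in 3682×1578: fills the height, so the scan is 2367.00 × 1578.00.
21:9 in 4070×2035: fills the width, so the intermediate becomes 4070.00 × 1744.29 — a scale of ×1.1054.
Applying the same ×1.1054: 2367.00 → 2616.43.

2616 px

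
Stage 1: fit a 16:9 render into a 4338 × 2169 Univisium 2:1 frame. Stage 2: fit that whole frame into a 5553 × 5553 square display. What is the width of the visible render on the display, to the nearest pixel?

4936 px

First fit — 16:9 into 4338×2169 spans the height: 3856.00 × 2169.00.
Second fit — the Univisium 2:1 canvas into 5553×5553 spans the width: 5553.00 × 2776.50 (×1.2801 from 4338×2169).
Applying the same ×1.2801: 3856.00 → 4936.00.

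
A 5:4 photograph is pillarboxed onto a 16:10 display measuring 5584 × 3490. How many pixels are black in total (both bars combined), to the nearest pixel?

5:4 is narrower than 16:10, so it spans the full height.
Content width = 3490 × 5/4 ≈ 4362.5000 px.
Black = 5584 − 4362.5000 = 1221.5000 px.
That's 1221.5000 × 3490 ≈ 4263035 black pixels.

4263035 pixels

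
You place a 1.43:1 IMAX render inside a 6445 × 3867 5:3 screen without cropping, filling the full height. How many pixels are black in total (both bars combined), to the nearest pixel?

That makes the image 5529.8100 px wide (3867 × 1.430).
6445 − 5529.8100 = 915.1900 px of bars.
Across the 3867-px span: 915.1900 × 3867 ≈ 3539040 px.

3539040 pixels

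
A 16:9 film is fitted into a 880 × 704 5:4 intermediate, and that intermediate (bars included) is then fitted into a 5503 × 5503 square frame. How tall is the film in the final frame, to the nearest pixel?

3095 px

First fit — 16:9 into 880×704 spans the width: 880.00 × 495.00.
The 5:4 canvas is width-limited in 5503×5503, giving 5503.00 × 4402.40; scale factor 6.2534.
So the film's height is 495.00 × 6.2534 ≈ 3095.44.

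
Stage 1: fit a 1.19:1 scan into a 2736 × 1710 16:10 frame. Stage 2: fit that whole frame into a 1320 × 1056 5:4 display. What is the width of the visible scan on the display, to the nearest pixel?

982 px

First fit — 1.19:1 into 2736×1710 spans the height: 2034.90 × 1710.00.
16:10 in 1320×1056: fills the width, so the intermediate becomes 1320.00 × 825.00 — a scale of ×0.4825.
The scan scales with it: width 2034.90 × 0.4825 ≈ 981.75.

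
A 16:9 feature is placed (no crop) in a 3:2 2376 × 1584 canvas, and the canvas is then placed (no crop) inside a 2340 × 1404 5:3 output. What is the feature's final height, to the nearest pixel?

1185 px

Inside the 2376×1584 canvas the feature is width-limited at 2376.00 × 1336.50.
The 3:2 canvas is height-limited in 2340×1404, giving 2106.00 × 1404.00; scale factor 0.8864.
The feature scales with it: height 1336.50 × 0.8864 ≈ 1184.62.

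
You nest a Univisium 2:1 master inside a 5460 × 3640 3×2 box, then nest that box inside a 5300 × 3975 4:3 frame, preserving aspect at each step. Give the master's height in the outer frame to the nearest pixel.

Inside the 5460×3640 canvas the master is width-limited at 5460.00 × 2730.00.
3×2 in 5300×3975: fills the width, so the intermediate becomes 5300.00 × 3533.33 — a scale of ×0.9707.
The master scales with it: height 2730.00 × 0.9707 ≈ 2650.00.

2650 px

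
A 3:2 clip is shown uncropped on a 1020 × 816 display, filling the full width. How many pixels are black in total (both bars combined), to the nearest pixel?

138720 pixels

The clip is 1020 × 2/3 ≈ 680.0000 px tall.
Leftover height: 816 − 680.0000 = 136.0000 px.
Bar area = 136.0000 × 1020 ≈ 138720 px.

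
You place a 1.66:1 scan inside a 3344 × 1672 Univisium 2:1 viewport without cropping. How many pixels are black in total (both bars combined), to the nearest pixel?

950499 pixels

Since 1.660 < 2.000, the scan is height-limited.
The scan is 1672 × 1.660 ≈ 2775.5200 px wide.
Leftover width: 3344 − 2775.5200 = 568.4800 px.
That's 568.4800 × 1672 ≈ 950499 black pixels.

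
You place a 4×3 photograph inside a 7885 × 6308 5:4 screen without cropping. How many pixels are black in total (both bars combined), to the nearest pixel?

4×3 (1.333) > 5:4 (1.250), so the photograph fills the width.
Content height = 7885 × 3/4 ≈ 5913.7500 px.
Leftover height: 6308 − 5913.7500 = 394.2500 px.
That's 394.2500 × 7885 ≈ 3108661 black pixels.

3108661 pixels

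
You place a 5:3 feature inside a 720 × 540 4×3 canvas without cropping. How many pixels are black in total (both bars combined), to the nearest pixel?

5:3 (1.667) > 4×3 (1.333), so the feature fills the width.
That makes the image 432.0000 px tall (720 × 3/5).
540 − 432.0000 = 108.0000 px of bars.
Across the 720-px span: 108.0000 × 720 ≈ 77760 px.

77760 pixels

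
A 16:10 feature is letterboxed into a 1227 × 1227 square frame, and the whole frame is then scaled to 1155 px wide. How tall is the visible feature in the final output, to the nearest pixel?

722 px

Fitted into 1227×1227, the feature spans the width; its height is 1227 × 10/16 ≈ 766.88 px.
Resizing to 1155 px wide multiplies everything by 0.9413: 766.88 → 721.88 px.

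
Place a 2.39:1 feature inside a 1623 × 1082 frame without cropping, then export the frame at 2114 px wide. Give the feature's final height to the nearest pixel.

At 1623×1082 the feature is width-limited, so height = 1623 / 2.390 ≈ 679.08 px.
Scaling 1623 → 2114 is ×1.3025, so the height becomes 679.08 × 1.3025 ≈ 884.52 px.

885 px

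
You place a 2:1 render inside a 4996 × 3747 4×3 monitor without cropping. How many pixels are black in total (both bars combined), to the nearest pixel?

2:1 (2.000) > 4×3 (1.333), so the render fills the width.
The render is 4996 × 1/2 ≈ 2498.0000 px tall.
Black = 3747 − 2498.0000 = 1249.0000 px.
That's 1249.0000 × 4996 ≈ 6240004 black pixels.

6240004 pixels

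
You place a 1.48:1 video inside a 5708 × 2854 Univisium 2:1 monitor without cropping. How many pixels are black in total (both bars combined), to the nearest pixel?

1.48:1 is narrower than Univisium 2:1, so it spans the full height.
Content width = 2854 × 1.480 ≈ 4223.9200 px.
Black = 5708 − 4223.9200 = 1484.0800 px.
Bar area = 1484.0800 × 2854 ≈ 4235564 px.

4235564 pixels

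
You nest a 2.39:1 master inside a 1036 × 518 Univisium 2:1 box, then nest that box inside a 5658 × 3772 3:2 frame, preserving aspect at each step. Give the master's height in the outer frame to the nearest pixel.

2367 px

2.39:1 in 1036×518: fills the width, so the master is 1036.00 × 433.47.
The Univisium 2:1 canvas is width-limited in 5658×3772, giving 5658.00 × 2829.00; scale factor 5.4614.
The master scales with it: height 433.47 × 5.4614 ≈ 2367.36.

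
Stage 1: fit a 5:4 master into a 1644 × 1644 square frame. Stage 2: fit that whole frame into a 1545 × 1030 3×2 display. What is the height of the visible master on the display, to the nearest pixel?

824 px

5:4 in 1644×1644: fills the width, so the master is 1644.00 × 1315.20.
square in 1545×1030: fills the height, so the intermediate becomes 1030.00 × 1030.00 — a scale of ×0.6265.
So the master's height is 1315.20 × 0.6265 ≈ 824.00.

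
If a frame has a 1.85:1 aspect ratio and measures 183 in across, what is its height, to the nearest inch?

99 in

Height = 183 / 1.850 = 98.92.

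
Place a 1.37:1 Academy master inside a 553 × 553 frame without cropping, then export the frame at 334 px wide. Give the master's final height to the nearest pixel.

244 px

In the 553×553 frame the master fills the width: height = 553 / 1.370 ≈ 403.65 px.
The frame scales by 334/553 = 0.6040; 403.65 × 0.6040 ≈ 243.80 px.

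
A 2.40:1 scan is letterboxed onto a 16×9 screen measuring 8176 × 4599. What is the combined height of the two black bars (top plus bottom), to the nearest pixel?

1192 px

2.40:1 is wider than 16×9, so it spans the full width.
That makes the image 3406.67 px tall (8176 / 2.400).
Black = 4599 − 3406.67 = 1192.33 px.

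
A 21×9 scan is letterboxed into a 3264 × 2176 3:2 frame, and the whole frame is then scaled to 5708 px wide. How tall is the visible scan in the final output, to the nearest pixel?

Fitted into 3264×2176, the scan spans the width; its height is 3264 × 9/21 ≈ 1398.86 px.
The frame scales by 5708/3264 = 1.7488; 1398.86 × 1.7488 ≈ 2446.29 px.

2446 px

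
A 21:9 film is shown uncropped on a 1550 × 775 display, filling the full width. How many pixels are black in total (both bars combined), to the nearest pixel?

171607 pixels

That makes the image 664.2857 px tall (1550 × 9/21).
775 − 664.2857 = 110.7143 px of bars.
That's 110.7143 × 1550 ≈ 171607 black pixels.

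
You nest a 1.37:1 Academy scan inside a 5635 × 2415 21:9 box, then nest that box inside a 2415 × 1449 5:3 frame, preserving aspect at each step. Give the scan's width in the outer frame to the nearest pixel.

1.37:1 Academy in 5635×2415: fills the height, so the scan is 3308.55 × 2415.00.
The 21:9 canvas is width-limited in 2415×1449, giving 2415.00 × 1035.00; scale factor 0.4286.
Applying the same ×0.4286: 3308.55 → 1417.95.

1418 px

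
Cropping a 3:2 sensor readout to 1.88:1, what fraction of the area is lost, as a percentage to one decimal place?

20.2%

The width stays; only height is cut (since 1.88:1 is wider than 3:2).
Area ratio = (1.500)/(1.880) = 79.79%; the remaining 20.21% is cropped out.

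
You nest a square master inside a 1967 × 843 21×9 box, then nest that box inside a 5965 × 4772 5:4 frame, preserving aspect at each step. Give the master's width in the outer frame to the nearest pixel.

2556 px

Inside the 1967×843 canvas the master is height-limited at 843.00 × 843.00.
21×9 in 5965×4772: fills the width, so the intermediate becomes 5965.00 × 2556.43 — a scale of ×3.0325.
Applying the same ×3.0325: 843.00 → 2556.43.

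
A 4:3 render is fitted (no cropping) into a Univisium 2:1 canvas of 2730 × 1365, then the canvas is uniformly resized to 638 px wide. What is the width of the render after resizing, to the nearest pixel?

425 px

Fitted into 2730×1365, the render spans the height; its width is 1365 × 4/3 ≈ 1820.00 px.
Resizing to 638 px wide multiplies everything by 0.2337: 1820.00 → 425.33 px.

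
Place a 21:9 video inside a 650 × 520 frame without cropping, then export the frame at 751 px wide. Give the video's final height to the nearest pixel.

322 px

At 650×520 the video is width-limited, so height = 650 × 9/21 ≈ 278.57 px.
Scaling 650 → 751 is ×1.1554, so the height becomes 278.57 × 1.1554 ≈ 321.86 px.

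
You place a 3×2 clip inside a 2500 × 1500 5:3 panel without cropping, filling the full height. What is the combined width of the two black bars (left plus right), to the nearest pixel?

Content width = 1500 × 3/2 ≈ 2250.00 px.
Black = 2500 − 2250.00 = 250.00 px.

250 px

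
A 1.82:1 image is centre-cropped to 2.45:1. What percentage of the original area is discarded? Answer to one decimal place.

2.45:1 is wider than 1.82:1, so the crop keeps the full width and trims the height.
(1.820)/(2.450) ≈ 0.743 of the area survives, leaving 25.71% discarded.

25.7%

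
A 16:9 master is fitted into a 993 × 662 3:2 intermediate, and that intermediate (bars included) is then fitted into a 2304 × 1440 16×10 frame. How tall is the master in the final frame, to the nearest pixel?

16:9 in 993×662: fills the width, so the master is 993.00 × 558.56.
Second fit — the 3:2 canvas into 2304×1440 spans the height: 2160.00 × 1440.00 (×2.1752 from 993×662).
So the master's height is 558.56 × 2.1752 ≈ 1215.00.

1215 px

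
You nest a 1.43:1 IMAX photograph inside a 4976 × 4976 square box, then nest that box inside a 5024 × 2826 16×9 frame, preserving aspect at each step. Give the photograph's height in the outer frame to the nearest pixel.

1976 px

1.43:1 IMAX in 4976×4976: fills the width, so the photograph is 4976.00 × 3479.72.
The square canvas is height-limited in 5024×2826, giving 2826.00 × 2826.00; scale factor 0.5679.
So the photograph's height is 3479.72 × 0.5679 ≈ 1976.22.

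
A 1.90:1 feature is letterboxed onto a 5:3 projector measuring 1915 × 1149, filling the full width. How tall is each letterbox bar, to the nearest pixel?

That makes the image 1007.89 px tall (1915 / 1.900).
Black = 1149 − 1007.89 = 141.11 px, or 70.55 per bar.

71 px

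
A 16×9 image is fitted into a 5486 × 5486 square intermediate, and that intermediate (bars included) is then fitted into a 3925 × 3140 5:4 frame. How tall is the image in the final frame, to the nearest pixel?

Inside the 5486×5486 canvas the image is width-limited at 5486.00 × 3085.88.
Second fit — the square canvas into 3925×3140 spans the height: 3140.00 × 3140.00 (×0.5724 from 5486×5486).
So the image's height is 3085.88 × 0.5724 ≈ 1766.25.

1766 px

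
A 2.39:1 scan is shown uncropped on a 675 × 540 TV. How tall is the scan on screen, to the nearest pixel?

2.39:1 (2.390) > 5:4 (1.250), so the scan fills the width.
That makes the image 282.43 px tall (675 / 2.390).

282 px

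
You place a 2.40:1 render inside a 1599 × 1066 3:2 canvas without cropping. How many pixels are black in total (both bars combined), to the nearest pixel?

639200 pixels

2.40:1 (2.400) > 3:2 (1.500), so the render fills the width.
The render is 1599 / 2.400 ≈ 666.2500 px tall.
1066 − 666.2500 = 399.7500 px of bars.
Across the 1599-px span: 399.7500 × 1599 ≈ 639200 px.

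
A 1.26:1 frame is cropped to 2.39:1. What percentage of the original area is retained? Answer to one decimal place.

52.7%

The width stays; only height is cut (since 2.39:1 is wider than 1.26:1).
Area ratio = (1.260)/(2.390) = 52.72% retained.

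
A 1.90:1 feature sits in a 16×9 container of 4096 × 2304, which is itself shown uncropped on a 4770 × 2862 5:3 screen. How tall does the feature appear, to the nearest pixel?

2511 px

First fit — 1.90:1 into 4096×2304 spans the width: 4096.00 × 2155.79.
Second fit — the 16×9 canvas into 4770×2862 spans the width: 4770.00 × 2683.12 (×1.1646 from 4096×2304).
Applying the same ×1.1646: 2155.79 → 2510.53.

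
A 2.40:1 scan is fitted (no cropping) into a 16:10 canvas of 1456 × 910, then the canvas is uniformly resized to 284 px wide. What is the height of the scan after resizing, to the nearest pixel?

118 px

In the 1456×910 frame the scan fills the width: height = 1456 / 2.400 ≈ 606.67 px.
Scaling 1456 → 284 is ×0.1951, so the height becomes 606.67 × 0.1951 ≈ 118.33 px.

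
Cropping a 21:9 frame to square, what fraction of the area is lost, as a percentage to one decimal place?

square is narrower than 21:9, so the crop keeps the full height and trims the width.
Fraction kept = (1.000)/(2.333) ≈ 42.86%, so 57.14% is lost.

57.1%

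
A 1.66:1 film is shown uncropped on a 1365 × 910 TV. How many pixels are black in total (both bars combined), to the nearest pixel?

1.66:1 (1.660) > 3×2 (1.500), so the film fills the width.
That makes the image 822.2892 px tall (1365 / 1.660).
910 − 822.2892 = 87.7108 px of bars.
Bar area = 87.7108 × 1365 ≈ 119725 px.

119725 pixels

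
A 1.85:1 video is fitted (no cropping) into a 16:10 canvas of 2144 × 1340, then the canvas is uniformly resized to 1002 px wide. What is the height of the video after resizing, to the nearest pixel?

Fitted into 2144×1340, the video spans the width; its height is 2144 / 1.850 ≈ 1158.92 px.
The frame scales by 1002/2144 = 0.4674; 1158.92 × 0.4674 ≈ 541.62 px.

542 px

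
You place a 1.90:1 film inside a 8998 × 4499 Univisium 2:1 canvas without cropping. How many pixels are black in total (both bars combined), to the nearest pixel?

2024100 pixels

1.90:1 (1.900) < Univisium 2:1 (2.000), so the film fills the height.
That makes the image 8548.1000 px wide (4499 × 1.900).
8998 − 8548.1000 = 449.9000 px of bars.
Bar area = 449.9000 × 4499 ≈ 2024100 px.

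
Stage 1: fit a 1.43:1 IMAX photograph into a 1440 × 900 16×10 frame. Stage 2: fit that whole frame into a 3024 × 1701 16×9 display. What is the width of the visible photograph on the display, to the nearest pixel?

1.43:1 IMAX in 1440×900: fills the height, so the photograph is 1287.00 × 900.00.
16×10 in 3024×1701: fills the height, so the intermediate becomes 2721.60 × 1701.00 — a scale of ×1.8900.
Applying the same ×1.8900: 1287.00 → 2432.43.

2432 px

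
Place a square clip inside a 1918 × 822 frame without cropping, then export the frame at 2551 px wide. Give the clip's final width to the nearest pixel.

1093 px

Fitted into 1918×822, the clip spans the height; its width is 822 × 1/1 ≈ 822.00 px.
Scaling 1918 → 2551 is ×1.3300, so the width becomes 822.00 × 1.3300 ≈ 1093.29 px.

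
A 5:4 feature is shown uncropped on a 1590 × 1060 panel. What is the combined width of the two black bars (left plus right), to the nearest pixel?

Since 1.250 < 1.500, the feature is height-limited.
That makes the image 1325.00 px wide (1060 × 5/4).
Leftover width: 1590 − 1325.00 = 265.00 px.

265 px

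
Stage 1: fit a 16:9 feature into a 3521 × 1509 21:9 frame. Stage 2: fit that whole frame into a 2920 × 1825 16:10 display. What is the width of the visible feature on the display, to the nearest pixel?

2225 px

Inside the 3521×1509 canvas the feature is height-limited at 2682.67 × 1509.00.
21:9 in 2920×1825: fills the width, so the intermediate becomes 2920.00 × 1251.43 — a scale of ×0.8293.
Applying the same ×0.8293: 2682.67 → 2224.76.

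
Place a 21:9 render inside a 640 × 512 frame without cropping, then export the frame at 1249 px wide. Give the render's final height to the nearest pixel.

Fitted into 640×512, the render spans the width; its height is 640 × 9/21 ≈ 274.29 px.
Scaling 640 → 1249 is ×1.9516, so the height becomes 274.29 × 1.9516 ≈ 535.29 px.

535 px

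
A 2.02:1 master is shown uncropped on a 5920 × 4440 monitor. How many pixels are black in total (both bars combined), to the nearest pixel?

8935097 pixels

Since 2.020 > 1.333, the master is width-limited.
That makes the image 2930.6931 px tall (5920 / 2.020).
Leftover height: 4440 − 2930.6931 = 1509.3069 px.
Bar area = 1509.3069 × 5920 ≈ 8935097 px.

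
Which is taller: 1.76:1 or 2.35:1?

1.76 and 2.35; 2.35 > 1.76. The smaller width-to-height ratio is the taller frame.

1.76:1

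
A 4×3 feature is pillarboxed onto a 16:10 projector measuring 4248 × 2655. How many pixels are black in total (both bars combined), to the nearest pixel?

1879740 pixels

Since 1.333 < 1.600, the feature is height-limited.
Content width = 2655 × 4/3 ≈ 3540.0000 px.
4248 − 3540.0000 = 708.0000 px of bars.
Across the 2655-px span: 708.0000 × 2655 ≈ 1879740 px.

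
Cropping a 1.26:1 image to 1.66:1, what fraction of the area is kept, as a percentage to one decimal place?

75.9%

Going from 1.26:1 to 1.66:1 means cutting height while keeping width.
Area ratio = (1.260)/(1.660) = 75.90% retained.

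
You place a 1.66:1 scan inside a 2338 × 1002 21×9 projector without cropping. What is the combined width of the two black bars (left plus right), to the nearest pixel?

1.66:1 (1.660) < 21×9 (2.333), so the scan fills the height.
That makes the image 1663.32 px wide (1002 × 1.660).
2338 − 1663.32 = 674.68 px of bars.

675 px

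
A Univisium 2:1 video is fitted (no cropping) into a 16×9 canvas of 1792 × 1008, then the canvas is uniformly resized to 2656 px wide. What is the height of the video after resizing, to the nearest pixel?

Fitted into 1792×1008, the video spans the width; its height is 1792 × 1/2 ≈ 896.00 px.
Scaling 1792 → 2656 is ×1.4821, so the height becomes 896.00 × 1.4821 ≈ 1328.00 px.

1328 px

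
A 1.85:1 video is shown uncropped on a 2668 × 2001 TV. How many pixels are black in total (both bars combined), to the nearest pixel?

1.85:1 is wider than 4×3, so it spans the full width.
The video is 2668 / 1.850 ≈ 1442.1622 px tall.
Black = 2001 − 1442.1622 = 558.8378 px.
Bar area = 558.8378 × 2668 ≈ 1490979 px.

1490979 pixels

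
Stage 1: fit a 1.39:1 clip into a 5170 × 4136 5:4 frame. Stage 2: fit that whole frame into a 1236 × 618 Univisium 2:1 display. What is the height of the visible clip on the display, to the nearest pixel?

First fit — 1.39:1 into 5170×4136 spans the width: 5170.00 × 3719.42.
The 5:4 canvas is height-limited in 1236×618, giving 772.50 × 618.00; scale factor 0.1494.
So the clip's height is 3719.42 × 0.1494 ≈ 555.76.

556 px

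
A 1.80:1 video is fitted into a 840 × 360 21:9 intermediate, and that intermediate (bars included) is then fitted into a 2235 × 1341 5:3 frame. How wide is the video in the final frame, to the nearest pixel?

1724 px

Inside the 840×360 canvas the video is height-limited at 648.00 × 360.00.
Second fit — the 21:9 canvas into 2235×1341 spans the width: 2235.00 × 957.86 (×2.6607 from 840×360).
Applying the same ×2.6607: 648.00 → 1724.14.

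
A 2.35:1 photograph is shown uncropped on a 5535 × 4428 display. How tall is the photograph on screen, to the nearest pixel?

Since 2.350 > 1.250, the photograph is width-limited.
The photograph is 5535 / 2.350 ≈ 2355.32 px tall.

2355 px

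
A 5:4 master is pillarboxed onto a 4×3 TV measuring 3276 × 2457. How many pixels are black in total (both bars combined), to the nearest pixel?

5:4 (1.250) < 4×3 (1.333), so the master fills the height.
Content width = 2457 × 5/4 ≈ 3071.2500 px.
Black = 3276 − 3071.2500 = 204.7500 px.
Across the 2457-px span: 204.7500 × 2457 ≈ 503071 px.

503071 pixels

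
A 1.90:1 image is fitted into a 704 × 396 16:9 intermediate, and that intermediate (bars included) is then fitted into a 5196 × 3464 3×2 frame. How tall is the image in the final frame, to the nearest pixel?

2735 px

First fit — 1.90:1 into 704×396 spans the width: 704.00 × 370.53.
16:9 in 5196×3464: fills the width, so the intermediate becomes 5196.00 × 2922.75 — a scale of ×7.3807.
The image scales with it: height 370.53 × 7.3807 ≈ 2734.74.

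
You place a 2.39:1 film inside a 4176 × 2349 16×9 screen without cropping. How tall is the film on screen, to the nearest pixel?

2.39:1 (2.390) > 16×9 (1.778), so the film fills the width.
The film is 4176 / 2.390 ≈ 1747.28 px tall.

1747 px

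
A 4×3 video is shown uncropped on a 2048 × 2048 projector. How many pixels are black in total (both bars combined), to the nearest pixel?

1048576 pixels

4×3 (1.333) > square (1.000), so the video fills the width.
That makes the image 1536.0000 px tall (2048 × 3/4).
2048 − 1536.0000 = 512.0000 px of bars.
Bar area = 512.0000 × 2048 ≈ 1048576 px.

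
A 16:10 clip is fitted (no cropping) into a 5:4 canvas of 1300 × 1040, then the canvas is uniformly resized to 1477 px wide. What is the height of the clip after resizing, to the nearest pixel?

923 px

At 1300×1040 the clip is width-limited, so height = 1300 × 10/16 ≈ 812.50 px.
The frame scales by 1477/1300 = 1.1362; 812.50 × 1.1362 ≈ 923.12 px.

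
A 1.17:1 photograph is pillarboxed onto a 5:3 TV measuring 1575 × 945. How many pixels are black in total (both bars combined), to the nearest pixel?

1.17:1 (1.170) < 5:3 (1.667), so the photograph fills the height.
The photograph is 945 × 1.170 ≈ 1105.6500 px wide.
Leftover width: 1575 − 1105.6500 = 469.3500 px.
Bar area = 469.3500 × 945 ≈ 443536 px.

443536 pixels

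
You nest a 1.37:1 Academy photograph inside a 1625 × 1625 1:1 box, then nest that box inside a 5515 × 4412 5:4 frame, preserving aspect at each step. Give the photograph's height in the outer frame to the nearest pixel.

First fit — 1.37:1 Academy into 1625×1625 spans the width: 1625.00 × 1186.13.
1:1 in 5515×4412: fills the height, so the intermediate becomes 4412.00 × 4412.00 — a scale of ×2.7151.
Applying the same ×2.7151: 1186.13 → 3220.44.

3220 px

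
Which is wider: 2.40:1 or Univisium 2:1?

2.4 and Univisium 2:1 = 2; 2.4 > 2.

2.40:1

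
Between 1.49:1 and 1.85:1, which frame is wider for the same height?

1.49 and 1.85; 1.85 > 1.49.

1.85:1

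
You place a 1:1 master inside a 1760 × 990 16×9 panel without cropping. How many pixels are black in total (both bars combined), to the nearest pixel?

762300 pixels

1:1 is narrower than 16×9, so it spans the full height.
Content width = 990 × 1/1 ≈ 990.0000 px.
1760 − 990.0000 = 770.0000 px of bars.
Bar area = 770.0000 × 990 ≈ 762300 px.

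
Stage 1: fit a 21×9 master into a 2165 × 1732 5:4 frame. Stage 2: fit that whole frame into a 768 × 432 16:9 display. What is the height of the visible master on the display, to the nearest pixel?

First fit — 21×9 into 2165×1732 spans the width: 2165.00 × 927.86.
The 5:4 canvas is height-limited in 768×432, giving 540.00 × 432.00; scale factor 0.2494.
So the master's height is 927.86 × 0.2494 ≈ 231.43.

231 px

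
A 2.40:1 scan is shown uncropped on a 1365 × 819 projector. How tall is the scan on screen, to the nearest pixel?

569 px

Since 2.400 > 1.667, the scan is width-limited.
Content height = 1365 / 2.400 ≈ 568.75 px.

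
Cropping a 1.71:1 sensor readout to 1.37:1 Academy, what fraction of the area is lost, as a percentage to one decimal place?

19.9%

Going from 1.71:1 to 1.37:1 Academy means cutting width while keeping height.
Area ratio = (1.370)/(1.710) = 80.12%; the remaining 19.88% is cropped out.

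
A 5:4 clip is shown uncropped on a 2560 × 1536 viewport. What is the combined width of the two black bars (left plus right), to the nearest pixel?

640 px

Since 1.250 < 1.667, the clip is height-limited.
Content width = 1536 × 5/4 ≈ 1920.00 px.
2560 − 1920.00 = 640.00 px of bars.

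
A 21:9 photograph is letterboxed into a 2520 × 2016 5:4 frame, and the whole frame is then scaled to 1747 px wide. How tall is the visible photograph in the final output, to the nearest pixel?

749 px

In the 2520×2016 frame the photograph fills the width: height = 2520 × 9/21 ≈ 1080.00 px.
The frame scales by 1747/2520 = 0.6933; 1080.00 × 0.6933 ≈ 748.71 px.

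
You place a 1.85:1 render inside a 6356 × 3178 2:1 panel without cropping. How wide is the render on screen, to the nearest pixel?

5879 px

1.85:1 (1.850) < 2:1 (2.000), so the render fills the height.
That makes the image 5879.30 px wide (3178 × 1.850).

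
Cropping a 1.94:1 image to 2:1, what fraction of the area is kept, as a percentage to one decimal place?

97.0%

Going from 1.94:1 to 2:1 means cutting height while keeping width.
Area ratio = (1.940)/(2.000) = 97.00% retained.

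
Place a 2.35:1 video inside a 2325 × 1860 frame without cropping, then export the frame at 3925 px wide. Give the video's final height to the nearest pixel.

1670 px

In the 2325×1860 frame the video fills the width: height = 2325 / 2.350 ≈ 989.36 px.
The frame scales by 3925/2325 = 1.6882; 989.36 × 1.6882 ≈ 1670.21 px.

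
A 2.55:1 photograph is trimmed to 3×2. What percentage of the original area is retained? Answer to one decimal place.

58.8%

Going from 2.55:1 to 3×2 means cutting width while keeping height.
(1.500)/(2.550) ≈ 0.588 of the area survives.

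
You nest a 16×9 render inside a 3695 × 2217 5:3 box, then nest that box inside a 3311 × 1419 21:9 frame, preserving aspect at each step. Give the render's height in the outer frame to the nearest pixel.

First fit — 16×9 into 3695×2217 spans the width: 3695.00 × 2078.44.
Second fit — the 5:3 canvas into 3311×1419 spans the height: 2365.00 × 1419.00 (×0.6401 from 3695×2217).
Applying the same ×0.6401: 2078.44 → 1330.31.

1330 px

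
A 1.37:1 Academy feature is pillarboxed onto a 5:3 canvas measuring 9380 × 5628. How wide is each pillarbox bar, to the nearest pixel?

Since 1.370 < 1.667, the feature is height-limited.
Content width = 5628 × 1.370 ≈ 7710.36 px.
Leftover width: 9380 − 7710.36 = 1669.64 px → 834.82 each side.

835 px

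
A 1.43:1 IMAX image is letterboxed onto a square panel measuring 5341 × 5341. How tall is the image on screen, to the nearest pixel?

Since 1.430 > 1.000, the image is width-limited.
Content height = 5341 / 1.430 ≈ 3734.97 px.

3735 px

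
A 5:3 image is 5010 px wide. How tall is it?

3006 px

5010·3/5 = 3006.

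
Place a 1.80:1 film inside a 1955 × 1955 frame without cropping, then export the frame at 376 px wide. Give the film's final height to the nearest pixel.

Fitted into 1955×1955, the film spans the width; its height is 1955 / 1.800 ≈ 1086.11 px.
Scaling 1955 → 376 is ×0.1923, so the height becomes 1086.11 × 0.1923 ≈ 208.89 px.

209 px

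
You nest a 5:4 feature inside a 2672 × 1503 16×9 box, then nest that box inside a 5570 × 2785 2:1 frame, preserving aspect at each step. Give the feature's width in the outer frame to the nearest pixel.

3481 px

5:4 in 2672×1503: fills the height, so the feature is 1878.75 × 1503.00.
The 16×9 canvas is height-limited in 5570×2785, giving 4951.11 × 2785.00; scale factor 1.8530.
So the feature's width is 1878.75 × 1.8530 ≈ 3481.25.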